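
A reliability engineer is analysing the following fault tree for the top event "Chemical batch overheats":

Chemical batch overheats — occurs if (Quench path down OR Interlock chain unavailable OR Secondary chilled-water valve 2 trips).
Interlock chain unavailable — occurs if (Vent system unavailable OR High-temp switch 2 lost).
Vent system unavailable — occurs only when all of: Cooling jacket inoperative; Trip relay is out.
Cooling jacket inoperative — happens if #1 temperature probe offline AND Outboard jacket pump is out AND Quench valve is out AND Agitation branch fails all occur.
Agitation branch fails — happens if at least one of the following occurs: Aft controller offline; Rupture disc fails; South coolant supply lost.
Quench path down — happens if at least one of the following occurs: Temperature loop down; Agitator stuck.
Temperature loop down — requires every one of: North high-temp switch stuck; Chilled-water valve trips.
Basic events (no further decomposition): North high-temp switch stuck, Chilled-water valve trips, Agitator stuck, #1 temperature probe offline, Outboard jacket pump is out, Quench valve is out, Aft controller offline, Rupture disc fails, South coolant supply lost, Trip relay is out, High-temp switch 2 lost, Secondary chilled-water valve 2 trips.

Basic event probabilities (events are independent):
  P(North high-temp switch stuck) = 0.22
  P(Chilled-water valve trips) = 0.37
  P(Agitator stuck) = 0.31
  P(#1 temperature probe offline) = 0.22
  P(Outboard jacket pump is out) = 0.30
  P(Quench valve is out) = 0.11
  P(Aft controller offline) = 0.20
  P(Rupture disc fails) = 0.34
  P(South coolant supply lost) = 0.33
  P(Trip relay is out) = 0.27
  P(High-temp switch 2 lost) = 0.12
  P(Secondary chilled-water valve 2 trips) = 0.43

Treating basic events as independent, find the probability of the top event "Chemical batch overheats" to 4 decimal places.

0.6825

P(Temperature loop down) [AND] = 0.22 × 0.37 = 0.081400
P(Quench path down) [OR] = 1 − (1−0.081400) × (1−0.31) = 0.366166
P(Agitation branch fails) [OR] = 1 − (1−0.20) × (1−0.34) × (1−0.33) = 0.646240
P(Cooling jacket inoperative) [AND] = 0.22 × 0.30 × 0.11 × 0.646240 = 0.004692
P(Vent system unavailable) [AND] = 0.004692 × 0.27 = 0.001267
P(Interlock chain unavailable) [OR] = 1 − (1−0.001267) × (1−0.12) = 0.121115
P(Chemical batch overheats) [OR] = 1 − (1−0.366166) × (1−0.121115) × (1−0.43) = 0.682472
Rounded to 4 decimal places: P(Chemical batch overheats) ≈ 0.6825.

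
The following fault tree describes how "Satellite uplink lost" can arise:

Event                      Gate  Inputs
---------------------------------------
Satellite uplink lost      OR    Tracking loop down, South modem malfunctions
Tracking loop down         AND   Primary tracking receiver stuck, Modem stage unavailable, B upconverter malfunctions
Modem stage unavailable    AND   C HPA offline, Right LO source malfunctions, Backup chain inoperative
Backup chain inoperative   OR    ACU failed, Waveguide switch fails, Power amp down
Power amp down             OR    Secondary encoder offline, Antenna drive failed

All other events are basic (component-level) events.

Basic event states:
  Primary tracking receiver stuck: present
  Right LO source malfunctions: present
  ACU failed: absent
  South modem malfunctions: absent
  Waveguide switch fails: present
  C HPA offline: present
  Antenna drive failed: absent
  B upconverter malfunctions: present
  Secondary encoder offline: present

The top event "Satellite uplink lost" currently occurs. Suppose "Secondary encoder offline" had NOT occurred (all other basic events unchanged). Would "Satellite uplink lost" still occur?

Counterfactual: set "Secondary encoder offline" to not occurred.
Power amp down [OR]: Secondary encoder offline=not, Antenna drive failed=not → no input occurs → does not occur.
Backup chain inoperative [OR]: ACU failed=not, Waveguide switch fails=occurs, Power amp down=not → at least one input occurs → occurs.
Modem stage unavailable [AND]: C HPA offline=occurs, Right LO source malfunctions=occurs, Backup chain inoperative=occurs → all inputs occur → occurs.
Tracking loop down [AND]: Primary tracking receiver stuck=occurs, Modem stage unavailable=occurs, B upconverter malfunctions=occurs → all inputs occur → occurs.
Satellite uplink lost [OR]: Tracking loop down=occurs, South modem malfunctions=not → at least one input occurs → occurs.

Yes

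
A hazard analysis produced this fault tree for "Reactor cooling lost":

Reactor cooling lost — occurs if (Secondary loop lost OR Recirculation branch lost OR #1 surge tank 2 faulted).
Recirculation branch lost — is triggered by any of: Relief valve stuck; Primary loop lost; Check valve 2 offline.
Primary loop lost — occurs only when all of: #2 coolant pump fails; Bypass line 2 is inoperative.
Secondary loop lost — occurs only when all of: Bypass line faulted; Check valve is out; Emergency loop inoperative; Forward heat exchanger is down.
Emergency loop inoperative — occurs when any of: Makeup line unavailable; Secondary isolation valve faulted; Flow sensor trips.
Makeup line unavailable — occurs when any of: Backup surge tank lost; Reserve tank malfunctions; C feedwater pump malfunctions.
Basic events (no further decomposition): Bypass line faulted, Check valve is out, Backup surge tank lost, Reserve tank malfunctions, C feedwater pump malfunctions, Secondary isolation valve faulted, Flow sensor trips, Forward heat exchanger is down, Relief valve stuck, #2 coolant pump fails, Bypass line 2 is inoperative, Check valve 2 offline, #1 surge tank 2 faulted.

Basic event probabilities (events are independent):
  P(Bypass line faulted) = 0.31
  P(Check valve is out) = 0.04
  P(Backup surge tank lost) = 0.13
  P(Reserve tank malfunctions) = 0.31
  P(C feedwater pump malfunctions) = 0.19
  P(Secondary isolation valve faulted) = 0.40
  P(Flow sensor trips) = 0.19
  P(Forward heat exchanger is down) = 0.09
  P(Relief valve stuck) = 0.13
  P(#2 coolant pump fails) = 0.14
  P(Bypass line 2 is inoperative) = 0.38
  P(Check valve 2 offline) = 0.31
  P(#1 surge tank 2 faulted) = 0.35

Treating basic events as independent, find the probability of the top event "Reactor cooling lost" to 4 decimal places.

0.6309

P(Makeup line unavailable) [OR] = 1 − (1−0.13) × (1−0.31) × (1−0.19) = 0.513757
P(Emergency loop inoperative) [OR] = 1 − (1−0.513757) × (1−0.40) × (1−0.19) = 0.763686
P(Secondary loop lost) [AND] = 0.31 × 0.04 × 0.763686 × 0.09 = 0.000852
P(Primary loop lost) [AND] = 0.14 × 0.38 = 0.053200
P(Recirculation branch lost) [OR] = 1 − (1−0.13) × (1−0.053200) × (1−0.31) = 0.431636
P(Reactor cooling lost) [OR] = 1 − (1−0.000852) × (1−0.431636) × (1−0.35) = 0.630878
Rounded to 4 decimal places: P(Reactor cooling lost) ≈ 0.6309.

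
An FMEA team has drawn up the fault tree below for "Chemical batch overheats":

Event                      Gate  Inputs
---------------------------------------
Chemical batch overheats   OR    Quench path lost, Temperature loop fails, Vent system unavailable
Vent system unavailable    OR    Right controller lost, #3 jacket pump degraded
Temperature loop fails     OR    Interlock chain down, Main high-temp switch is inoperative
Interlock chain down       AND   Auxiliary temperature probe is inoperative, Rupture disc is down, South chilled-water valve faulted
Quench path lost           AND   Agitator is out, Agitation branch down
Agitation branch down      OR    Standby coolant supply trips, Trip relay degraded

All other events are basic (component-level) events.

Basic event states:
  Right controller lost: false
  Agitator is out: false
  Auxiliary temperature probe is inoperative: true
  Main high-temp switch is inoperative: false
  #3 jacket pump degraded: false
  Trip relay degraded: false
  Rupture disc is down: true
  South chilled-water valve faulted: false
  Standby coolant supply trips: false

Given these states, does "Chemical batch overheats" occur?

No

Agitation branch down [OR]: Standby coolant supply trips=not, Trip relay degraded=not → no input occurs → does not occur.
Quench path lost [AND]: Agitator is out=not, Agitation branch down=not → not all inputs occur → does not occur.
Interlock chain down [AND]: Auxiliary temperature probe is inoperative=occurs, Rupture disc is down=occurs, South chilled-water valve faulted=not → not all inputs occur → does not occur.
Temperature loop fails [OR]: Interlock chain down=not, Main high-temp switch is inoperative=not → no input occurs → does not occur.
Vent system unavailable [OR]: Right controller lost=not, #3 jacket pump degraded=not → no input occurs → does not occur.
Chemical batch overheats [OR]: Quench path lost=not, Temperature loop fails=not, Vent system unavailable=not → no input occurs → does not occur.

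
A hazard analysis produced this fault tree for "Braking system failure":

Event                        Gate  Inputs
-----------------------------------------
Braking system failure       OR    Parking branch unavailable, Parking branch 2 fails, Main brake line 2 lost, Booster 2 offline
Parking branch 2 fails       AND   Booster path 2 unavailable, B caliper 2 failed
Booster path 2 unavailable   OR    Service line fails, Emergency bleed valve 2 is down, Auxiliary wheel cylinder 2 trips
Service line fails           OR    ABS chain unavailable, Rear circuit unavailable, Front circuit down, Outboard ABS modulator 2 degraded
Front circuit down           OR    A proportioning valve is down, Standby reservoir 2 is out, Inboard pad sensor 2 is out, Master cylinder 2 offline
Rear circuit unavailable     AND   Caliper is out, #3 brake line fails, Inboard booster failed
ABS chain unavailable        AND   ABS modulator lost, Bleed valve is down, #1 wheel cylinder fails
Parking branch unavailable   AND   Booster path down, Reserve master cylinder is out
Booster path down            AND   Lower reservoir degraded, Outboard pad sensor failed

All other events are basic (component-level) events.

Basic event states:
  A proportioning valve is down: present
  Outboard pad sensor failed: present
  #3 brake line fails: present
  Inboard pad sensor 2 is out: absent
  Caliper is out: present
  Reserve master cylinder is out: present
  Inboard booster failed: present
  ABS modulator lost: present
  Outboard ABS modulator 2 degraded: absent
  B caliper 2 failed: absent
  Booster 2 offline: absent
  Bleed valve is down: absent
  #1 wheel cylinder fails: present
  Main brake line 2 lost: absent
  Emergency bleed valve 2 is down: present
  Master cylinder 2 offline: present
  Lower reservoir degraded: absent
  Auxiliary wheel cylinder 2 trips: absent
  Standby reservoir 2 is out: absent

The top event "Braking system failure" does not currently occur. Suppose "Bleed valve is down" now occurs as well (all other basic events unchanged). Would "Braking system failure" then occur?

No

Counterfactual: set "Bleed valve is down" to occurred.
Booster path down [AND]: Lower reservoir degraded=not, Outboard pad sensor failed=occurs → not all inputs occur → does not occur.
Parking branch unavailable [AND]: Booster path down=not, Reserve master cylinder is out=occurs → not all inputs occur → does not occur.
ABS chain unavailable [AND]: ABS modulator lost=occurs, Bleed valve is down=occurs, #1 wheel cylinder fails=occurs → all inputs occur → occurs.
Rear circuit unavailable [AND]: Caliper is out=occurs, #3 brake line fails=occurs, Inboard booster failed=occurs → all inputs occur → occurs.
Front circuit down [OR]: A proportioning valve is down=occurs, Standby reservoir 2 is out=not, Inboard pad sensor 2 is out=not, Master cylinder 2 offline=occurs → at least one input occurs → occurs.
Service line fails [OR]: ABS chain unavailable=occurs, Rear circuit unavailable=occurs, Front circuit down=occurs, Outboard ABS modulator 2 degraded=not → at least one input occurs → occurs.
Booster path 2 unavailable [OR]: Service line fails=occurs, Emergency bleed valve 2 is down=occurs, Auxiliary wheel cylinder 2 trips=not → at least one input occurs → occurs.
Parking branch 2 fails [AND]: Booster path 2 unavailable=occurs, B caliper 2 failed=not → not all inputs occur → does not occur.
Braking system failure [OR]: Parking branch unavailable=not, Parking branch 2 fails=not, Main brake line 2 lost=not, Booster 2 offline=not → no input occurs → does not occur.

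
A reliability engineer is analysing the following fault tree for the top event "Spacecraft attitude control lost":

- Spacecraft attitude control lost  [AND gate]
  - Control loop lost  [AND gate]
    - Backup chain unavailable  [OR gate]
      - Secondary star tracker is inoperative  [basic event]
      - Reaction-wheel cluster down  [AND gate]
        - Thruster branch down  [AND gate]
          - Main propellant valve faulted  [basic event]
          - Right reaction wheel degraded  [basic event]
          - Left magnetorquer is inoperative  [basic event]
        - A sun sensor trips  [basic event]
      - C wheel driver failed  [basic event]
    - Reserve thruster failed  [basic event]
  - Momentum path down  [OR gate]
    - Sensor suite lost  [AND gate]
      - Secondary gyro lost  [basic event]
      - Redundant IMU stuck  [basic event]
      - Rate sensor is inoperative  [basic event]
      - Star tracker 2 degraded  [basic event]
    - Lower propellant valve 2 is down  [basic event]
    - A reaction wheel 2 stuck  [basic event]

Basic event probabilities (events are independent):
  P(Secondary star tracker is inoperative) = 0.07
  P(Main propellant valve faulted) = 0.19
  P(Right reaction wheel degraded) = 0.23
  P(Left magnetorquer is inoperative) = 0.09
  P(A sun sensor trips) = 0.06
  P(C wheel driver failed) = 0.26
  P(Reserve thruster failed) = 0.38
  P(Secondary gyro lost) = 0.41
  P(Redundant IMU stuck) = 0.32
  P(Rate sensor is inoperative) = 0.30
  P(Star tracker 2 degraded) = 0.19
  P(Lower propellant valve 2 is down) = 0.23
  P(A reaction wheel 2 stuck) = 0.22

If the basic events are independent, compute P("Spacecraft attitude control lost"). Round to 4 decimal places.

P(Thruster branch down) [AND] = 0.19 × 0.23 × 0.09 = 0.003933
P(Reaction-wheel cluster down) [AND] = 0.003933 × 0.06 = 0.000236
P(Backup chain unavailable) [OR] = 1 − (1−0.07) × (1−0.000236) × (1−0.26) = 0.311962
P(Control loop lost) [AND] = 0.311962 × 0.38 = 0.118546
P(Sensor suite lost) [AND] = 0.41 × 0.32 × 0.30 × 0.19 = 0.007478
P(Momentum path down) [OR] = 1 − (1−0.007478) × (1−0.23) × (1−0.22) = 0.403891
P(Spacecraft attitude control lost) [AND] = 0.118546 × 0.403891 = 0.047880
Rounded to 4 decimal places: P(Spacecraft attitude control lost) ≈ 0.0479.

0.0479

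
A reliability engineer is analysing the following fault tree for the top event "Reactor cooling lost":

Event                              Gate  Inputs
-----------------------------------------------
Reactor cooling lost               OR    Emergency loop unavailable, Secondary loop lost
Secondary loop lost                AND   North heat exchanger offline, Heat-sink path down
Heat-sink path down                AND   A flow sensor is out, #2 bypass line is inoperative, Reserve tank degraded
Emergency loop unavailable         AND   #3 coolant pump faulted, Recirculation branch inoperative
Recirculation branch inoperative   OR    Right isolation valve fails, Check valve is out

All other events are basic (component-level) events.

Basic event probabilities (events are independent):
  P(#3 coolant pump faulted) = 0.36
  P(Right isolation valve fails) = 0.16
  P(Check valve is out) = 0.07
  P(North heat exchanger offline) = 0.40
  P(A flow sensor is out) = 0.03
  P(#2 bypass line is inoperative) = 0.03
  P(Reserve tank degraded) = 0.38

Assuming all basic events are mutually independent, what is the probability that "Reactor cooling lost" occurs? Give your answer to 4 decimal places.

0.0789

P(Recirculation branch inoperative) [OR] = 1 − (1−0.16) × (1−0.07) = 0.218800
P(Emergency loop unavailable) [AND] = 0.36 × 0.218800 = 0.078768
P(Heat-sink path down) [AND] = 0.03 × 0.03 × 0.38 = 0.000342
P(Secondary loop lost) [AND] = 0.40 × 0.000342 = 0.000137
P(Reactor cooling lost) [OR] = 1 − (1−0.078768) × (1−0.000137) = 0.078894
Rounded to 4 decimal places: P(Reactor cooling lost) ≈ 0.0789.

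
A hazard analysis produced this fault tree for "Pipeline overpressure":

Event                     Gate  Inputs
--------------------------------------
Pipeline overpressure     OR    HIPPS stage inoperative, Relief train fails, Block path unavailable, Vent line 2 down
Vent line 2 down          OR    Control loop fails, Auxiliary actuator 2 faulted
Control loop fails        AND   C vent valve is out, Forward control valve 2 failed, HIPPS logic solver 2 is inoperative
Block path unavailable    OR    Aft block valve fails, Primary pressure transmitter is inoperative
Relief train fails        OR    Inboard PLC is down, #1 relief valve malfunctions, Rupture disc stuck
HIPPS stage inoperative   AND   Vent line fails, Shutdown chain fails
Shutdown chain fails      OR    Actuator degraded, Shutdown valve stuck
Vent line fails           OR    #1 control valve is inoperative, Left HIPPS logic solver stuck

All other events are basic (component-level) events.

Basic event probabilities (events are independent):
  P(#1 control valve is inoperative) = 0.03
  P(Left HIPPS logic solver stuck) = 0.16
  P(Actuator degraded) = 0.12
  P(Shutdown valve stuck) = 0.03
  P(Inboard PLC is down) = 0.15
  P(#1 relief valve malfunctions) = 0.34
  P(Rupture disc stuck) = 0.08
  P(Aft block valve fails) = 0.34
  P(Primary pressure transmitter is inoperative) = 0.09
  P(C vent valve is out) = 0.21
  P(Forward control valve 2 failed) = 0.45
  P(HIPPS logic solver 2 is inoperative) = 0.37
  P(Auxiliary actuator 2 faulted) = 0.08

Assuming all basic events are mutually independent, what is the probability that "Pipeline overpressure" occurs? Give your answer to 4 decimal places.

P(Vent line fails) [OR] = 1 − (1−0.03) × (1−0.16) = 0.185200
P(Shutdown chain fails) [OR] = 1 − (1−0.12) × (1−0.03) = 0.146400
P(HIPPS stage inoperative) [AND] = 0.185200 × 0.146400 = 0.027113
P(Relief train fails) [OR] = 1 − (1−0.15) × (1−0.34) × (1−0.08) = 0.483880
P(Block path unavailable) [OR] = 1 − (1−0.34) × (1−0.09) = 0.399400
P(Control loop fails) [AND] = 0.21 × 0.45 × 0.37 = 0.034965
P(Vent line 2 down) [OR] = 1 − (1−0.034965) × (1−0.08) = 0.112168
P(Pipeline overpressure) [OR] = 1 − (1−0.027113) × (1−0.483880) × (1−0.399400) × (1−0.112168) = 0.732250
Rounded to 4 decimal places: P(Pipeline overpressure) ≈ 0.7323.

0.7323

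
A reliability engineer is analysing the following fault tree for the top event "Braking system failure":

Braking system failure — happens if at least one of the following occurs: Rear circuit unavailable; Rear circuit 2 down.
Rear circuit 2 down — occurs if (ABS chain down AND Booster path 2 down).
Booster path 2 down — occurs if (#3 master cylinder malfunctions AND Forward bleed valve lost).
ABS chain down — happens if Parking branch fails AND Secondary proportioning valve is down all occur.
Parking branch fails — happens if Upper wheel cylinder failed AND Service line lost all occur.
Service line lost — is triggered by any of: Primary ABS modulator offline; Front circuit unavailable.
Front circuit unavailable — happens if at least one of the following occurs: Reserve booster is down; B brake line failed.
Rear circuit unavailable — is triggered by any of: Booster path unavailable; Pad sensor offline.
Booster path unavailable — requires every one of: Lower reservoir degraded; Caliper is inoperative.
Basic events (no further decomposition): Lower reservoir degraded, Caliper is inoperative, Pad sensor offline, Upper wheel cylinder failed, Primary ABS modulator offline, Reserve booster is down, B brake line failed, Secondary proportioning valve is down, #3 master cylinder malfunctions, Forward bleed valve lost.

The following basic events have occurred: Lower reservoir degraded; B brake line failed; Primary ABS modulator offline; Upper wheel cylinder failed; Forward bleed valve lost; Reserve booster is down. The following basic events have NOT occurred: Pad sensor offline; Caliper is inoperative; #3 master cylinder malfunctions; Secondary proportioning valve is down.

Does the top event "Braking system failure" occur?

No

Booster path unavailable [AND]: Lower reservoir degraded=occurs, Caliper is inoperative=not → not all inputs occur → does not occur.
Rear circuit unavailable [OR]: Booster path unavailable=not, Pad sensor offline=not → no input occurs → does not occur.
Front circuit unavailable [OR]: Reserve booster is down=occurs, B brake line failed=occurs → at least one input occurs → occurs.
Service line lost [OR]: Primary ABS modulator offline=occurs, Front circuit unavailable=occurs → at least one input occurs → occurs.
Parking branch fails [AND]: Upper wheel cylinder failed=occurs, Service line lost=occurs → all inputs occur → occurs.
ABS chain down [AND]: Parking branch fails=occurs, Secondary proportioning valve is down=not → not all inputs occur → does not occur.
Booster path 2 down [AND]: #3 master cylinder malfunctions=not, Forward bleed valve lost=occurs → not all inputs occur → does not occur.
Rear circuit 2 down [AND]: ABS chain down=not, Booster path 2 down=not → not all inputs occur → does not occur.
Braking system failure [OR]: Rear circuit unavailable=not, Rear circuit 2 down=not → no input occurs → does not occur.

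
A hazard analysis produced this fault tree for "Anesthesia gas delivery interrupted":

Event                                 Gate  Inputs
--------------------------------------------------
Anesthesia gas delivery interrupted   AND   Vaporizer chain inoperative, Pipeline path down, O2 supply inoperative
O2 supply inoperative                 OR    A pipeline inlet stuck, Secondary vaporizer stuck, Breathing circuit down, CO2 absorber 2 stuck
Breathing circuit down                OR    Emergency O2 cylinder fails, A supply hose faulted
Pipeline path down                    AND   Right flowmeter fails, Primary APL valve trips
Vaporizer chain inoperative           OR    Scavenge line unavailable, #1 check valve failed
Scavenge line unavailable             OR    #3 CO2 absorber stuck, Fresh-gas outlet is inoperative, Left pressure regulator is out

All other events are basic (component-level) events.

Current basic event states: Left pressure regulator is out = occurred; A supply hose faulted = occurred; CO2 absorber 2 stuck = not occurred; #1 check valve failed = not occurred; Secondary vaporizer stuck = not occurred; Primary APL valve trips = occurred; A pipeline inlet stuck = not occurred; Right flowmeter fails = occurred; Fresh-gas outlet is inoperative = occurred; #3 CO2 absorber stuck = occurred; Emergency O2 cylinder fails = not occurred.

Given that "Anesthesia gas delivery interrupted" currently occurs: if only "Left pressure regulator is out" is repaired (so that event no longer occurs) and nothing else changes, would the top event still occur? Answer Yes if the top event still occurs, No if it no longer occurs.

Counterfactual: set "Left pressure regulator is out" to not occurred.
Scavenge line unavailable [OR]: #3 CO2 absorber stuck=occurs, Fresh-gas outlet is inoperative=occurs, Left pressure regulator is out=not → at least one input occurs → occurs.
Vaporizer chain inoperative [OR]: Scavenge line unavailable=occurs, #1 check valve failed=not → at least one input occurs → occurs.
Pipeline path down [AND]: Right flowmeter fails=occurs, Primary APL valve trips=occurs → all inputs occur → occurs.
Breathing circuit down [OR]: Emergency O2 cylinder fails=not, A supply hose faulted=occurs → at least one input occurs → occurs.
O2 supply inoperative [OR]: A pipeline inlet stuck=not, Secondary vaporizer stuck=not, Breathing circuit down=occurs, CO2 absorber 2 stuck=not → at least one input occurs → occurs.
Anesthesia gas delivery interrupted [AND]: Vaporizer chain inoperative=occurs, Pipeline path down=occurs, O2 supply inoperative=occurs → all inputs occur → occurs.

Yes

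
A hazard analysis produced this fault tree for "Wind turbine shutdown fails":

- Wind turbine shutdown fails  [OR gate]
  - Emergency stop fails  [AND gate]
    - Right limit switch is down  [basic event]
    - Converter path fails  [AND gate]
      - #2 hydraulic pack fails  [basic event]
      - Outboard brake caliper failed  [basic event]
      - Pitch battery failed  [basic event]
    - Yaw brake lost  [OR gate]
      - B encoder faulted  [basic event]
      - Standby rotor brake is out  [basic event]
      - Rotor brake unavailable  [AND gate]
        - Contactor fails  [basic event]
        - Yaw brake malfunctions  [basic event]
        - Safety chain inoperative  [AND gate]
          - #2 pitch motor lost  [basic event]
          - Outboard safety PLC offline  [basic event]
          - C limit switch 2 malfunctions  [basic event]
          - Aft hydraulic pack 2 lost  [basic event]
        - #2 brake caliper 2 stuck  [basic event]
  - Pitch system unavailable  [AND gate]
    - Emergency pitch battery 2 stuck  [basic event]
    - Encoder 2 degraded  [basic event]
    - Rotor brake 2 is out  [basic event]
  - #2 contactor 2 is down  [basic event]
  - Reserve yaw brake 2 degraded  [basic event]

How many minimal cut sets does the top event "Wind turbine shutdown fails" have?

Converter path fails [AND]: one cut set from each child combined → 1 × 1 × 1 = 1 cut set(s).
Safety chain inoperative [AND]: one cut set from each child combined → 1 × 1 × 1 × 1 = 1 cut set(s).
Rotor brake unavailable [AND]: one cut set from each child combined → 1 × 1 × 1 × 1 = 1 cut set(s).
Yaw brake lost [OR]: union of children's cut sets → 3 cut set(s).
Emergency stop fails [AND]: one cut set from each child combined → 1 × 1 × 3 = 3 cut set(s).
Pitch system unavailable [AND]: one cut set from each child combined → 1 × 1 × 1 = 1 cut set(s).
Wind turbine shutdown fails [OR]: union of children's cut sets → 6 cut set(s).
Minimal cut sets: {#2 hydraulic pack fails, B encoder faulted, Outboard brake caliper failed, Pitch battery failed, Right limit switch is down}; {#2 hydraulic pack fails, Outboard brake caliper failed, Pitch battery failed, Right limit switch is down, Standby rotor brake is out}; {#2 brake caliper 2 stuck, #2 hydraulic pack fails, #2 pitch motor lost, Aft hydraulic pack 2 lost, C limit switch 2 malfunctions, Contactor fails, Outboard brake caliper failed, Outboard safety PLC offline, Pitch battery failed, Right limit switch is down, Yaw brake malfunctions}; {Emergency pitch battery 2 stuck, Encoder 2 degraded, Rotor brake 2 is out}; {#2 contactor 2 is down}; {Reserve yaw brake 2 degraded}.

6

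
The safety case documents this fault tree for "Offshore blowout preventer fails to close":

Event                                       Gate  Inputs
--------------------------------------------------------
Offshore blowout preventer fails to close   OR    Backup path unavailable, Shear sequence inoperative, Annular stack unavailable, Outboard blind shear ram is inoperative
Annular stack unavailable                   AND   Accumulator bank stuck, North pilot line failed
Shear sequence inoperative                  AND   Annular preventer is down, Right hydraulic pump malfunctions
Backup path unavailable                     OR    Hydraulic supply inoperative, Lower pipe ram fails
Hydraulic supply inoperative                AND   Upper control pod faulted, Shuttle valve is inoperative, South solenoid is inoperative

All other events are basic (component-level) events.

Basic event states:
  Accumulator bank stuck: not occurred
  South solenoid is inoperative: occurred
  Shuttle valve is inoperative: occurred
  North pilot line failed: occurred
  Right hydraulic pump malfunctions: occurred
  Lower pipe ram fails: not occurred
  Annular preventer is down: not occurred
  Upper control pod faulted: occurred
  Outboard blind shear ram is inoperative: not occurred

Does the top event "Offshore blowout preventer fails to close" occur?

Hydraulic supply inoperative [AND]: Upper control pod faulted=occurs, Shuttle valve is inoperative=occurs, South solenoid is inoperative=occurs → all inputs occur → occurs.
Backup path unavailable [OR]: Hydraulic supply inoperative=occurs, Lower pipe ram fails=not → at least one input occurs → occurs.
Shear sequence inoperative [AND]: Annular preventer is down=not, Right hydraulic pump malfunctions=occurs → not all inputs occur → does not occur.
Annular stack unavailable [AND]: Accumulator bank stuck=not, North pilot line failed=occurs → not all inputs occur → does not occur.
Offshore blowout preventer fails to close [OR]: Backup path unavailable=occurs, Shear sequence inoperative=not, Annular stack unavailable=not, Outboard blind shear ram is inoperative=not → at least one input occurs → occurs.

Yes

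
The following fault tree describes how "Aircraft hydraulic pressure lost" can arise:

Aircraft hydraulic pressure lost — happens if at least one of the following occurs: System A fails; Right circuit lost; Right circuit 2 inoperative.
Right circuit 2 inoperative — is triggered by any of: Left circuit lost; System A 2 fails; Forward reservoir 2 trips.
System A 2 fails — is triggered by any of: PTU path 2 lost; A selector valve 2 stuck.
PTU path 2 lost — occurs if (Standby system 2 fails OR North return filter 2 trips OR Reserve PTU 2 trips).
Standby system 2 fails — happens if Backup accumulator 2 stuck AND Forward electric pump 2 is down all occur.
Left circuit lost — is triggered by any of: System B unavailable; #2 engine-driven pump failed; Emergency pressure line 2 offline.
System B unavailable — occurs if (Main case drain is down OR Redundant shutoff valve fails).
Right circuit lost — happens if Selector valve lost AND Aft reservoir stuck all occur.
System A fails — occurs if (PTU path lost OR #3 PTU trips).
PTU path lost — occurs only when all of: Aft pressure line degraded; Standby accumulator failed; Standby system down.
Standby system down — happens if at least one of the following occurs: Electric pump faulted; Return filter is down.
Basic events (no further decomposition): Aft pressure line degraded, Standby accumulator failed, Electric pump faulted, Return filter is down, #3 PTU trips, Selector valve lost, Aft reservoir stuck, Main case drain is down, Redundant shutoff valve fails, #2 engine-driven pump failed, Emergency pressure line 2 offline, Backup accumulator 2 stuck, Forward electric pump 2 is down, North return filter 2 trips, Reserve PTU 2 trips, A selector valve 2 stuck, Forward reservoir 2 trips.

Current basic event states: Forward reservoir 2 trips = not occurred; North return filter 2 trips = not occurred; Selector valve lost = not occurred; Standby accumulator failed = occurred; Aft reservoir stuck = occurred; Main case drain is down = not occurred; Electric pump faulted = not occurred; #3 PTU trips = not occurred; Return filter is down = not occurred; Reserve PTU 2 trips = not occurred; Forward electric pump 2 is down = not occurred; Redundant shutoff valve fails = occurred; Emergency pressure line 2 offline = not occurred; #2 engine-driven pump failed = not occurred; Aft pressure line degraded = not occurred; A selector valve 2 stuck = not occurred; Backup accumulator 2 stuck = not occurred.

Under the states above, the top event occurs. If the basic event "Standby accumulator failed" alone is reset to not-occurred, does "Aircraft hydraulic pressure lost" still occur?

Yes

Counterfactual: set "Standby accumulator failed" to not occurred.
Standby system down [OR]: Electric pump faulted=not, Return filter is down=not → no input occurs → does not occur.
PTU path lost [AND]: Aft pressure line degraded=not, Standby accumulator failed=not, Standby system down=not → not all inputs occur → does not occur.
System A fails [OR]: PTU path lost=not, #3 PTU trips=not → no input occurs → does not occur.
Right circuit lost [AND]: Selector valve lost=not, Aft reservoir stuck=occurs → not all inputs occur → does not occur.
System B unavailable [OR]: Main case drain is down=not, Redundant shutoff valve fails=occurs → at least one input occurs → occurs.
Left circuit lost [OR]: System B unavailable=occurs, #2 engine-driven pump failed=not, Emergency pressure line 2 offline=not → at least one input occurs → occurs.
Standby system 2 fails [AND]: Backup accumulator 2 stuck=not, Forward electric pump 2 is down=not → not all inputs occur → does not occur.
PTU path 2 lost [OR]: Standby system 2 fails=not, North return filter 2 trips=not, Reserve PTU 2 trips=not → no input occurs → does not occur.
System A 2 fails [OR]: PTU path 2 lost=not, A selector valve 2 stuck=not → no input occurs → does not occur.
Right circuit 2 inoperative [OR]: Left circuit lost=occurs, System A 2 fails=not, Forward reservoir 2 trips=not → at least one input occurs → occurs.
Aircraft hydraulic pressure lost [OR]: System A fails=not, Right circuit lost=not, Right circuit 2 inoperative=occurs → at least one input occurs → occurs.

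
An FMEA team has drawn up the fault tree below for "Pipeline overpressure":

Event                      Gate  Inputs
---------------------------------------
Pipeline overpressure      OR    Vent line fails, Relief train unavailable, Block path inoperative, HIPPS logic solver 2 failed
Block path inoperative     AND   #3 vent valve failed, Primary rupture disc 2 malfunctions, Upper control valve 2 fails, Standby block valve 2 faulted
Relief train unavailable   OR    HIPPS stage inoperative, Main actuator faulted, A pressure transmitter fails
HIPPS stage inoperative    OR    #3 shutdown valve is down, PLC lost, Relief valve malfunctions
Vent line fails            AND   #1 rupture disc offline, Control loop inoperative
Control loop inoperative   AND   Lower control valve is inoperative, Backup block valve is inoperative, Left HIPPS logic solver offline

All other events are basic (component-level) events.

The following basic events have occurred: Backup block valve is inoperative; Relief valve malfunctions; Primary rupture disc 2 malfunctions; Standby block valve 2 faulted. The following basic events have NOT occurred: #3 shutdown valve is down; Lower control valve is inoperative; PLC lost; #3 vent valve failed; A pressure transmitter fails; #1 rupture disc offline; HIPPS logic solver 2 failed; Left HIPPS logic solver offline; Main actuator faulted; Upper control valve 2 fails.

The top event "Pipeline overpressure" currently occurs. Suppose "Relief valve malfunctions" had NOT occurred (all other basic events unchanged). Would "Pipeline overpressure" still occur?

Counterfactual: set "Relief valve malfunctions" to not occurred.
Control loop inoperative [AND]: Lower control valve is inoperative=not, Backup block valve is inoperative=occurs, Left HIPPS logic solver offline=not → not all inputs occur → does not occur.
Vent line fails [AND]: #1 rupture disc offline=not, Control loop inoperative=not → not all inputs occur → does not occur.
HIPPS stage inoperative [OR]: #3 shutdown valve is down=not, PLC lost=not, Relief valve malfunctions=not → no input occurs → does not occur.
Relief train unavailable [OR]: HIPPS stage inoperative=not, Main actuator faulted=not, A pressure transmitter fails=not → no input occurs → does not occur.
Block path inoperative [AND]: #3 vent valve failed=not, Primary rupture disc 2 malfunctions=occurs, Upper control valve 2 fails=not, Standby block valve 2 faulted=occurs → not all inputs occur → does not occur.
Pipeline overpressure [OR]: Vent line fails=not, Relief train unavailable=not, Block path inoperative=not, HIPPS logic solver 2 failed=not → no input occurs → does not occur.

No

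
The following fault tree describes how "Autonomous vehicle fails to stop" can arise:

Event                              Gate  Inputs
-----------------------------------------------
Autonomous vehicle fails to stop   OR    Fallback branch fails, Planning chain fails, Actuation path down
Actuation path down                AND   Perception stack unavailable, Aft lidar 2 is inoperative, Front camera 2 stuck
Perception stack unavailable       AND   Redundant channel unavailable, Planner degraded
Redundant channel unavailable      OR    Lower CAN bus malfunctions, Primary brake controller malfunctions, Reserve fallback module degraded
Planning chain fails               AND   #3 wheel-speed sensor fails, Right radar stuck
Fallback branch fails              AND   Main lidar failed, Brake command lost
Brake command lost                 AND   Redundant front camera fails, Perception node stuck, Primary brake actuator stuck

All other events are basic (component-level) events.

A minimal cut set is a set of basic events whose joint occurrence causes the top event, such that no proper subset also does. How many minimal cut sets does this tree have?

5

Brake command lost [AND]: one cut set from each child combined → 1 × 1 × 1 = 1 cut set(s).
Fallback branch fails [AND]: one cut set from each child combined → 1 × 1 = 1 cut set(s).
Planning chain fails [AND]: one cut set from each child combined → 1 × 1 = 1 cut set(s).
Redundant channel unavailable [OR]: union of children's cut sets → 3 cut set(s).
Perception stack unavailable [AND]: one cut set from each child combined → 3 × 1 = 3 cut set(s).
Actuation path down [AND]: one cut set from each child combined → 3 × 1 × 1 = 3 cut set(s).
Autonomous vehicle fails to stop [OR]: union of children's cut sets → 5 cut set(s).
Minimal cut sets: {Main lidar failed, Perception node stuck, Primary brake actuator stuck, Redundant front camera fails}; {#3 wheel-speed sensor fails, Right radar stuck}; {Aft lidar 2 is inoperative, Front camera 2 stuck, Lower CAN bus malfunctions, Planner degraded}; {Aft lidar 2 is inoperative, Front camera 2 stuck, Planner degraded, Primary brake controller malfunctions}; {Aft lidar 2 is inoperative, Front camera 2 stuck, Planner degraded, Reserve fallback module degraded}.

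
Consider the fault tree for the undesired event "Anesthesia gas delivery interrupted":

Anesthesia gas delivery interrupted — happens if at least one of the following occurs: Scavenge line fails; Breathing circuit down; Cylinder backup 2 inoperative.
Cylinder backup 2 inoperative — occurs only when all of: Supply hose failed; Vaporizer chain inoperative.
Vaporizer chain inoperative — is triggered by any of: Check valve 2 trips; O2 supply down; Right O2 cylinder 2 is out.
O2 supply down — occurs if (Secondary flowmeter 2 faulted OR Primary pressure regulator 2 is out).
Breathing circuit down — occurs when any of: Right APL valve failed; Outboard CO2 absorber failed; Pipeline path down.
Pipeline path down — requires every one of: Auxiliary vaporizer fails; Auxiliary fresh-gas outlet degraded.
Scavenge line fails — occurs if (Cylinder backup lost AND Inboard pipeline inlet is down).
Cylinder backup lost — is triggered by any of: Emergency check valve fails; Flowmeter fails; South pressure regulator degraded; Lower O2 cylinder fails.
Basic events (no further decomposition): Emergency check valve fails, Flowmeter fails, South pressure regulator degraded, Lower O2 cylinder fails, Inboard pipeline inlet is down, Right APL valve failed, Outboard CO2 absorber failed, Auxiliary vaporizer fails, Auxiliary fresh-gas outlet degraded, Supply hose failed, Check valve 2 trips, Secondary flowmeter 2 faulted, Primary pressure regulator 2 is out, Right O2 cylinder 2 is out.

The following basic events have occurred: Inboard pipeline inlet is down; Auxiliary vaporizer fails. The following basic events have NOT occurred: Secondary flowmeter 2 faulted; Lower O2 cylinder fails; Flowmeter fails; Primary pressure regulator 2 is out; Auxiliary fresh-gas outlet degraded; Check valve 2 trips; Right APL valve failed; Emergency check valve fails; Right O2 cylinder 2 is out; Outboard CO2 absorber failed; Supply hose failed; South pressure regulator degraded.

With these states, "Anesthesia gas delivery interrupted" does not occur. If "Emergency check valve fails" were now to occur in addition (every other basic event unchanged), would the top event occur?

Counterfactual: set "Emergency check valve fails" to occurred.
Cylinder backup lost [OR]: Emergency check valve fails=occurs, Flowmeter fails=not, South pressure regulator degraded=not, Lower O2 cylinder fails=not → at least one input occurs → occurs.
Scavenge line fails [AND]: Cylinder backup lost=occurs, Inboard pipeline inlet is down=occurs → all inputs occur → occurs.
Pipeline path down [AND]: Auxiliary vaporizer fails=occurs, Auxiliary fresh-gas outlet degraded=not → not all inputs occur → does not occur.
Breathing circuit down [OR]: Right APL valve failed=not, Outboard CO2 absorber failed=not, Pipeline path down=not → no input occurs → does not occur.
O2 supply down [OR]: Secondary flowmeter 2 faulted=not, Primary pressure regulator 2 is out=not → no input occurs → does not occur.
Vaporizer chain inoperative [OR]: Check valve 2 trips=not, O2 supply down=not, Right O2 cylinder 2 is out=not → no input occurs → does not occur.
Cylinder backup 2 inoperative [AND]: Supply hose failed=not, Vaporizer chain inoperative=not → not all inputs occur → does not occur.
Anesthesia gas delivery interrupted [OR]: Scavenge line fails=occurs, Breathing circuit down=not, Cylinder backup 2 inoperative=not → at least one input occurs → occurs.

Yes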